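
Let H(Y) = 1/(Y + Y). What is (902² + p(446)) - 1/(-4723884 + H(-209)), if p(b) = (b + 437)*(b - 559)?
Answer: 1409507076167643/1974583513 ≈ 7.1383e+5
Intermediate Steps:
H(Y) = 1/(2*Y)
p(b) = (-559 + b)*(437 + b) (p(b) = (437 + b)*(-559 + b) = (-559 + b)*(437 + b))
(902² + p(446)) - 1/(-4723884 + H(-209)) = (902² + (-244283 + 446² - 122*446)) - 1/(-4723884 + (½)/(-209)) = (813604 + (-244283 + 198916 - 54412)) - 1/(-4723884 + (½)*(-1/209)) = (813604 - 99779) - 1/(-4723884 - 1/418) = 713825 - 1/(-1974583513/418) = 713825 - 1*(-418/1974583513) = 713825 + 418/1974583513 = 1409507076167643/1974583513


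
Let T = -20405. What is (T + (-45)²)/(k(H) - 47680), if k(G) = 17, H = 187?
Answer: 18380/47663 ≈ 0.38562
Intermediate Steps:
(T + (-45)²)/(k(H) - 47680) = (-20405 + (-45)²)/(17 - 47680) = (-20405 + 2025)/(-47663) = -18380*(-1/47663) = 18380/47663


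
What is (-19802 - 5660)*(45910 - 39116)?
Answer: -172988828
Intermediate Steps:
(-19802 - 5660)*(45910 - 39116) = -25462*6794 = -172988828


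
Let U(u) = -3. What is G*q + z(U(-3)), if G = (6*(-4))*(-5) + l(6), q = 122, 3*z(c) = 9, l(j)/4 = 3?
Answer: 16107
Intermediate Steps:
l(j) = 12 (l(j) = 4*3 = 12)
z(c) = 3 (z(c) = (1/3)*9 = 3)
G = 132 (G = (6*(-4))*(-5) + 12 = -24*(-5) + 12 = 120 + 12 = 132)
G*q + z(U(-3)) = 132*122 + 3 = 16104 + 3 = 16107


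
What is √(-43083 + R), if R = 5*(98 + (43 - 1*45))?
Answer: I*√42603 ≈ 206.41*I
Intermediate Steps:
R = 480 (R = 5*(98 + (43 - 45)) = 5*(98 - 2) = 5*96 = 480)
√(-43083 + R) = √(-43083 + 480) = √(-42603) = I*√42603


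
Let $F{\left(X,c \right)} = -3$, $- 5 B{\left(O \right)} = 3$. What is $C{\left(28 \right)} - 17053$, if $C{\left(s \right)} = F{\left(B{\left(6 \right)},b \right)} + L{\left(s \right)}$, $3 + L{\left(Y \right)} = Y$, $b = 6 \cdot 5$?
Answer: $-17031$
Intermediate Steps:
$b = 30$
$B{\left(O \right)} = - \frac{3}{5}$ ($B{\left(O \right)} = \left(- \frac{1}{5}\right) 3 = - \frac{3}{5}$)
$L{\left(Y \right)} = -3 + Y$
$C{\left(s \right)} = -6 + s$ ($C{\left(s \right)} = -3 + \left(-3 + s\right) = -6 + s$)
$C{\left(28 \right)} - 17053 = \left(-6 + 28\right) - 17053 = 22 - 17053 = -17031$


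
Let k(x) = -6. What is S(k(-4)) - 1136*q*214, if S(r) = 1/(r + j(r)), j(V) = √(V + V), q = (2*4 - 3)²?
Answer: -48620801/8 - I*√3/24 ≈ -6.0776e+6 - 0.072169*I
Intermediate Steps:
q = 25 (q = (8 - 3)² = 5² = 25)
j(V) = √2*√V (j(V) = √(2*V) = √2*√V)
S(r) = 1/(r + √2*√r)
S(k(-4)) - 1136*q*214 = 1/(-6 + √2*√(-6)) - 28400*214 = 1/(-6 + √2*(I*√6)) - 1136*5350 = 1/(-6 + 2*I*√3) - 6077600 = -6077600 + 1/(-6 + 2*I*√3)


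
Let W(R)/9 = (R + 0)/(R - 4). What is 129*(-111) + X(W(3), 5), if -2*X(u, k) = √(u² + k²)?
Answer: -14319 - √754/2 ≈ -14333.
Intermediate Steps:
W(R) = 9*R/(-4 + R) (W(R) = 9*((R + 0)/(R - 4)) = 9*(R/(-4 + R)) = 9*R/(-4 + R))
X(u, k) = -√(k² + u²)/2 (X(u, k) = -√(u² + k²)/2 = -√(k² + u²)/2)
129*(-111) + X(W(3), 5) = 129*(-111) - √(5² + (9*3/(-4 + 3))²)/2 = -14319 - √(25 + (9*3/(-1))²)/2 = -14319 - √(25 + (9*3*(-1))²)/2 = -14319 - √(25 + (-27)²)/2 = -14319 - √(25 + 729)/2 = -14319 - √754/2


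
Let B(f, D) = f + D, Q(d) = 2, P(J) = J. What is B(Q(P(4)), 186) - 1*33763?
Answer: -33575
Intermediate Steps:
B(f, D) = D + f
B(Q(P(4)), 186) - 1*33763 = (186 + 2) - 1*33763 = 188 - 33763 = -33575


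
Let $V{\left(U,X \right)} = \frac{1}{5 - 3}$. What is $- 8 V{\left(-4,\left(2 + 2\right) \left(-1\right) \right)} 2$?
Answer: $-8$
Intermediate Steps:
$V{\left(U,X \right)} = \frac{1}{2}$
$- 8 V{\left(-4,\left(2 + 2\right) \left(-1\right) \right)} 2 = \left(-8\right) \frac{1}{2} \cdot 2 = \left(-4\right) 2 = -8$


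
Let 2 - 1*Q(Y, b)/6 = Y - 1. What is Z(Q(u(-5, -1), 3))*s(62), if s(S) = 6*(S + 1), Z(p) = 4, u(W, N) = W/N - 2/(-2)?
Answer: 1512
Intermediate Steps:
u(W, N) = 1 + W/N (u(W, N) = W/N - 2*(-½) = W/N + 1 = 1 + W/N)
Q(Y, b) = 18 - 6*Y (Q(Y, b) = 12 - 6*(Y - 1) = 12 - 6*(-1 + Y) = 12 + (6 - 6*Y) = 18 - 6*Y)
s(S) = 6 + 6*S (s(S) = 6*(1 + S) = 6 + 6*S)
Z(Q(u(-5, -1), 3))*s(62) = 4*(6 + 6*62) = 4*(6 + 372) = 4*378 = 1512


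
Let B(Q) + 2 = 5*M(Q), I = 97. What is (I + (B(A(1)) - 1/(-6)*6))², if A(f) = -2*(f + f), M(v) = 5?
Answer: 14641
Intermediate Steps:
A(f) = -4*f
B(Q) = 23 (B(Q) = -2 + 5*5 = -2 + 25 = 23)
(I + (B(A(1)) - 1/(-6)*6))² = (97 + (23 - 1/(-6)*6))² = (97 + (23 - 1*(-⅙)*6))² = (97 + (23 + (⅙)*6))² = (97 + (23 + 1))² = (97 + 24)² = 121² = 14641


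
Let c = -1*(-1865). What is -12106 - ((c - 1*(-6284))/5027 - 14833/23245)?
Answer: -1414732615204/116852615 ≈ -12107.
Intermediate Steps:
c = 1865
-12106 - ((c - 1*(-6284))/5027 - 14833/23245) = -12106 - ((1865 - 1*(-6284))/5027 - 14833/23245) = -12106 - ((1865 + 6284)*(1/5027) - 14833*1/23245) = -12106 - (8149*(1/5027) - 14833/23245) = -12106 - (8149/5027 - 14833/23245) = -12106 - 1*114858014/116852615 = -12106 - 114858014/116852615 = -1414732615204/116852615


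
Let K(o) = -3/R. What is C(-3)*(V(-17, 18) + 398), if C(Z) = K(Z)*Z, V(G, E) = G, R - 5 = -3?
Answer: 3429/2 ≈ 1714.5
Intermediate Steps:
R = 2 (R = 5 - 3 = 2)
K(o) = -3/2
C(Z) = -3*Z/2
C(-3)*(V(-17, 18) + 398) = (-3/2*(-3))*(-17 + 398) = (9/2)*381 = 3429/2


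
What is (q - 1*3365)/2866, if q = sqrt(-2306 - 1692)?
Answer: -3365/2866 + I*sqrt(3998)/2866 ≈ -1.1741 + 0.022062*I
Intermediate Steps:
q = I*sqrt(3998) (q = sqrt(-3998) = I*sqrt(3998) ≈ 63.23*I)
(q - 1*3365)/2866 = (I*sqrt(3998) - 1*3365)/2866 = (I*sqrt(3998) - 3365)*(1/2866) = (-3365 + I*sqrt(3998))*(1/2866) = -3365/2866 + I*sqrt(3998)/2866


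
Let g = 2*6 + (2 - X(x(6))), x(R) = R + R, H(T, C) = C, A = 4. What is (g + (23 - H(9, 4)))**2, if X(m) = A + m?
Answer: 289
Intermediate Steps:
x(R) = 2*R
X(m) = 4 + m
g = -2 (g = 2*6 + (2 - (4 + 2*6)) = 12 + (2 - (4 + 12)) = 12 + (2 - 1*16) = 12 + (2 - 16) = 12 - 14 = -2)
(g + (23 - H(9, 4)))**2 = (-2 + (23 - 1*4))**2 = (-2 + (23 - 4))**2 = (-2 + 19)**2 = 17**2 = 289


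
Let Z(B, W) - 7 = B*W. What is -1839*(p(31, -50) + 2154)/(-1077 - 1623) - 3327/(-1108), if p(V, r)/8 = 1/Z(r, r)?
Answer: 918816680411/624995100 ≈ 1470.1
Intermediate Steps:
Z(B, W) = 7 + B*W
p(V, r) = 8/(7 + r**2) (p(V, r) = 8/(7 + r*r) = 8/(7 + r**2))
-1839*(p(31, -50) + 2154)/(-1077 - 1623) - 3327/(-1108) = -1839*(8/(7 + (-50)**2) + 2154)/(-1077 - 1623) - 3327/(-1108) = -(-220067/150 - 1226/(225*(7 + 2500))) - 3327*(-1/1108) = -1839/((-2700/(8/2507 + 2154))) + 3327/1108 = -1839/((-2700/5400086/2507)) + 3327/1108 = -1839/((-2700*2507/5400086)) + 3327/1108 = -1839/(-3384450/2700043) + 3327/1108 = -1839*(-2700043/3384450) + 3327/1108 = 1655126359/1128150 + 3327/1108 = 918816680411/624995100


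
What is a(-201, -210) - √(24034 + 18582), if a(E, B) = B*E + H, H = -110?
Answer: 42100 - 2*√10654 ≈ 41894.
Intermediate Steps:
a(E, B) = -110 + B*E (a(E, B) = B*E - 110 = -110 + B*E)
a(-201, -210) - √(24034 + 18582) = (-110 - 210*(-201)) - √(24034 + 18582) = (-110 + 42210) - √42616 = 42100 - 2*√10654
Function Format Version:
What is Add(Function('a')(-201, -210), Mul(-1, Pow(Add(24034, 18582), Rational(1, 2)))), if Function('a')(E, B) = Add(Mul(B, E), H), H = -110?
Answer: Add(42100, Mul(-2, Pow(10654, Rational(1, 2)))) ≈ 41894.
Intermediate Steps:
Function('a')(E, B) = Add(-110, Mul(B, E)) (Function('a')(E, B) = Add(Mul(B, E), -110) = Add(-110, Mul(B, E)))
Add(Function('a')(-201, -210), Mul(-1, Pow(Add(24034, 18582), Rational(1, 2)))) = Add(Add(-110, Mul(-210, -201)), Mul(-1, Pow(Add(24034, 18582), Rational(1, 2)))) = Add(Add(-110, 42210), Mul(-1, Pow(42616, Rational(1, 2)))) = Add(42100, Mul(-1, Mul(2, Pow(10654, Rational(1, 2))))) = Add(42100, Mul(-2, Pow(10654, Rational(1, 2))))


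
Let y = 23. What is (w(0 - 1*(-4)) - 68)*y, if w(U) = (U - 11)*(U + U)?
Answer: -2852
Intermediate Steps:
w(U) = 2*U*(-11 + U) (w(U) = (-11 + U)*(2*U) = 2*U*(-11 + U))
(w(0 - 1*(-4)) - 68)*y = (2*(0 - 1*(-4))*(-11 + (0 - 1*(-4))) - 68)*23 = (2*(0 + 4)*(-11 + (0 + 4)) - 68)*23 = (2*4*(-11 + 4) - 68)*23 = (2*4*(-7) - 68)*23 = (-56 - 68)*23 = -124*23 = -2852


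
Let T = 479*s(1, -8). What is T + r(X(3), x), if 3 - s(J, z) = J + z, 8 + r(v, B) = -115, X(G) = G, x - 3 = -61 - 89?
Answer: 4667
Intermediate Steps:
x = -147 (x = 3 + (-61 - 89) = 3 - 150 = -147)
r(v, B) = -123 (r(v, B) = -8 - 115 = -123)
s(J, z) = 3 - J - z (s(J, z) = 3 - (J + z) = 3 + (-J - z) = 3 - J - z)
T = 4790 (T = 479*(3 - 1*1 - 1*(-8)) = 479*(3 - 1 + 8) = 479*10 = 4790)
T + r(X(3), x) = 4790 - 123 = 4667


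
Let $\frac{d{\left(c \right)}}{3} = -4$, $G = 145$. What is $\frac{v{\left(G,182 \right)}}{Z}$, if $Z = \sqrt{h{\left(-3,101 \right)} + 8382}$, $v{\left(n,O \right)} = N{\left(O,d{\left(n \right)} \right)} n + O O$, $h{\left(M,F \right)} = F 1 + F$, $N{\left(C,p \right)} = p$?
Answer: $\frac{7846 \sqrt{2146}}{1073} \approx 338.74$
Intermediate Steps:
$d{\left(c \right)} = -12$ ($d{\left(c \right)} = 3 \left(-4\right) = -12$)
$h{\left(M,F \right)} = 2 F$ ($h{\left(M,F \right)} = F + F = 2 F$)
$v{\left(n,O \right)} = O^{2} - 12 n$ ($v{\left(n,O \right)} = - 12 n + O O = - 12 n + O^{2} = O^{2} - 12 n$)
$Z = 2 \sqrt{2146}$ ($Z = \sqrt{2 \cdot 101 + 8382} = \sqrt{202 + 8382} = \sqrt{8584} = 2 \sqrt{2146} \approx 92.65$)
$\frac{v{\left(G,182 \right)}}{Z} = \frac{182^{2} - 1740}{2 \sqrt{2146}} = \left(33124 - 1740\right) \frac{\sqrt{2146}}{4292} = 31384 \frac{\sqrt{2146}}{4292} = \frac{7846 \sqrt{2146}}{1073}$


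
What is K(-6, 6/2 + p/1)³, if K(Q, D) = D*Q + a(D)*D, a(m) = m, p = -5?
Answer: 4096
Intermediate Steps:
K(Q, D) = D² + D*Q (K(Q, D) = D*Q + D*D = D*Q + D² = D² + D*Q)
K(-6, 6/2 + p/1)³ = ((6/2 - 5/1)*((6/2 - 5/1) - 6))³ = ((6*(½) - 5*1)*((6*(½) - 5*1) - 6))³ = ((3 - 5)*((3 - 5) - 6))³ = (-2*(-2 - 6))³ = (-2*(-8))³ = 16³ = 4096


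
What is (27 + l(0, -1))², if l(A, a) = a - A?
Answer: 676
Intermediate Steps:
(27 + l(0, -1))² = (27 + (-1 - 1*0))² = (27 + (-1 + 0))² = (27 - 1)² = 26² = 676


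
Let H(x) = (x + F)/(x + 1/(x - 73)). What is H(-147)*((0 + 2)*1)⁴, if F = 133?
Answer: 49280/32341 ≈ 1.5238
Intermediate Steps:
H(x) = (133 + x)/(x + 1/(-73 + x)) (H(x) = (x + 133)/(x + 1/(x - 73)) = (133 + x)/(x + 1/(-73 + x)))
H(-147)*((0 + 2)*1)⁴ = ((-9709 + (-147)² + 60*(-147))/(1 + (-147)² - 73*(-147)))*((0 + 2)*1)⁴ = ((-9709 + 21609 - 8820)/(1 + 21609 + 10731))*(2*1)⁴ = (3080/32341)*2⁴ = ((1/32341)*3080)*16 = (3080/32341)*16 = 49280/32341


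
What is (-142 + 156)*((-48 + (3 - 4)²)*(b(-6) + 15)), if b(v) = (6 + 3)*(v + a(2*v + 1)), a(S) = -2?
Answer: 37506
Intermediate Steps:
b(v) = -18 + 9*v (b(v) = (6 + 3)*(v - 2) = 9*(-2 + v) = -18 + 9*v)
(-142 + 156)*((-48 + (3 - 4)²)*(b(-6) + 15)) = (-142 + 156)*((-48 + (3 - 4)²)*((-18 + 9*(-6)) + 15)) = 14*((-48 + (-1)²)*((-18 - 54) + 15)) = 14*((-48 + 1)*(-72 + 15)) = 14*(-47*(-57)) = 14*2679 = 37506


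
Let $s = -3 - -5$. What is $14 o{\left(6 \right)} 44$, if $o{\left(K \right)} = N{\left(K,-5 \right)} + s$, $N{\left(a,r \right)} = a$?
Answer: $4928$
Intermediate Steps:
$s = 2$ ($s = -3 + 5 = 2$)
$o{\left(K \right)} = 2 + K$ ($o{\left(K \right)} = K + 2 = 2 + K$)
$14 o{\left(6 \right)} 44 = 14 \left(2 + 6\right) 44 = 14 \cdot 8 \cdot 44 = 112 \cdot 44 = 4928$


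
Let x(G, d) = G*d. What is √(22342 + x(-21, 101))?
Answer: √20221 ≈ 142.20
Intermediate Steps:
√(22342 + x(-21, 101)) = √(22342 - 21*101) = √(22342 - 2121) = √20221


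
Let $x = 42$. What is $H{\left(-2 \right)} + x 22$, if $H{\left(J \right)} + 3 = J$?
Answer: $919$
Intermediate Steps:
$H{\left(J \right)} = -3 + J$
$H{\left(-2 \right)} + x 22 = \left(-3 - 2\right) + 42 \cdot 22 = -5 + 924 = 919$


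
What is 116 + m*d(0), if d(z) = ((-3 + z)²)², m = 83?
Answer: 6839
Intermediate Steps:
d(z) = (-3 + z)⁴
116 + m*d(0) = 116 + 83*(-3 + 0)⁴ = 116 + 83*(-3)⁴ = 116 + 83*81 = 116 + 6723 = 6839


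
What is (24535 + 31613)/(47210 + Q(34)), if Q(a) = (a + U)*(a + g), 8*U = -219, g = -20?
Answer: 224592/189211 ≈ 1.1870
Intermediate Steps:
U = -219/8 (U = (1/8)*(-219) = -219/8 ≈ -27.375)
Q(a) = (-20 + a)*(-219/8 + a) (Q(a) = (a - 219/8)*(a - 20) = (-219/8 + a)*(-20 + a) = (-20 + a)*(-219/8 + a))
(24535 + 31613)/(47210 + Q(34)) = (24535 + 31613)/(47210 + (1095/2 + 34**2 - 379/8*34)) = 56148/(47210 + (1095/2 + 1156 - 6443/4)) = 56148/(47210 + 371/4) = 56148/(189211/4) = 56148*(4/189211) = 224592/189211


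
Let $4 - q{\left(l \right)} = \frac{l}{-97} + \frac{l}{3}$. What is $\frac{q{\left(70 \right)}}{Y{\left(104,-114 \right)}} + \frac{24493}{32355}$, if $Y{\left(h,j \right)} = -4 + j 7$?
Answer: $\frac{981910001}{1258512435} \approx 0.78021$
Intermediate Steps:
$q{\left(l \right)} = 4 - \frac{94 l}{291}$ ($q{\left(l \right)} = 4 - \left(\frac{l}{-97} + \frac{l}{3}\right) = 4 - \left(l \left(- \frac{1}{97}\right) + l \frac{1}{3}\right) = 4 - \left(- \frac{l}{97} + \frac{l}{3}\right) = 4 - \frac{94 l}{291}$)
$Y{\left(h,j \right)} = -4 + 7 j$
$\frac{q{\left(70 \right)}}{Y{\left(104,-114 \right)}} + \frac{24493}{32355} = \frac{4 - \frac{6580}{291}}{-4 + 7 \left(-114\right)} + \frac{24493}{32355} = \frac{4 - \frac{6580}{291}}{-4 - 798} + 24493 \cdot \frac{1}{32355} = - \frac{5416}{291 \left(-802\right)} + \frac{24493}{32355} = \left(- \frac{5416}{291}\right) \left(- \frac{1}{802}\right) + \frac{24493}{32355} = \frac{2708}{116691} + \frac{24493}{32355} = \frac{981910001}{1258512435}$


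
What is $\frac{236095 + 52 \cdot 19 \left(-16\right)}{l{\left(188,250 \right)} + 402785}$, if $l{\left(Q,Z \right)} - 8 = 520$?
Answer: $\frac{220287}{403313} \approx 0.54619$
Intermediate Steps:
$l{\left(Q,Z \right)} = 528$ ($l{\left(Q,Z \right)} = 8 + 520 = 528$)
$\frac{236095 + 52 \cdot 19 \left(-16\right)}{l{\left(188,250 \right)} + 402785} = \frac{236095 + 52 \cdot 19 \left(-16\right)}{528 + 402785} = \frac{236095 + 988 \left(-16\right)}{403313} = \left(236095 - 15808\right) \frac{1}{403313} = 220287 \cdot \frac{1}{403313} = \frac{220287}{403313}$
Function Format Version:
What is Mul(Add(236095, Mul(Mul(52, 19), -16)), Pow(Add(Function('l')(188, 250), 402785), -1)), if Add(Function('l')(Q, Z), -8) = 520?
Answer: Rational(220287, 403313) ≈ 0.54619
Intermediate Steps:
Function('l')(Q, Z) = 528 (Function('l')(Q, Z) = Add(8, 520) = 528)
Mul(Add(236095, Mul(Mul(52, 19), -16)), Pow(Add(Function('l')(188, 250), 402785), -1)) = Mul(Add(236095, Mul(Mul(52, 19), -16)), Pow(Add(528, 402785), -1)) = Mul(Add(236095, Mul(988, -16)), Pow(403313, -1)) = Mul(Add(236095, -15808), Rational(1, 403313)) = Mul(220287, Rational(1, 403313)) = Rational(220287, 403313)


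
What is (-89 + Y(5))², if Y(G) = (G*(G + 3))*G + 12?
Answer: 15129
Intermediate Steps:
Y(G) = 12 + G²*(3 + G) (Y(G) = (G*(3 + G))*G + 12 = G²*(3 + G) + 12 = 12 + G²*(3 + G))
(-89 + Y(5))² = (-89 + (12 + 5³ + 3*5²))² = (-89 + (12 + 125 + 3*25))² = (-89 + (12 + 125 + 75))² = (-89 + 212)² = 123² = 15129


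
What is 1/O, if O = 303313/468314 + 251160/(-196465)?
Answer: -18401462002/11606271139 ≈ -1.5855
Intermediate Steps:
O = -11606271139/18401462002 (O = 303313*(1/468314) + 251160*(-1/196465) = 303313/468314 - 50232/39293 = -11606271139/18401462002 ≈ -0.63073)
1/O = 1/(-11606271139/18401462002) = -18401462002/11606271139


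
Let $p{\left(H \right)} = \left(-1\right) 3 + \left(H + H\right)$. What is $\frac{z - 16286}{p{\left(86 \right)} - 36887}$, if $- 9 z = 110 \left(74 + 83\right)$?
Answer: $\frac{81922}{165231} \approx 0.4958$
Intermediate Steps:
$z = - \frac{17270}{9}$ ($z = - \frac{110 \left(74 + 83\right)}{9} = - \frac{110 \cdot 157}{9} = \left(- \frac{1}{9}\right) 17270 = - \frac{17270}{9} \approx -1918.9$)
$p{\left(H \right)} = -3 + 2 H$
$\frac{z - 16286}{p{\left(86 \right)} - 36887} = \frac{- \frac{17270}{9} - 16286}{\left(-3 + 2 \cdot 86\right) - 36887} = - \frac{163844}{9 \left(\left(-3 + 172\right) - 36887\right)} = - \frac{163844}{9 \left(169 - 36887\right)} = - \frac{163844}{9 \left(-36718\right)} = \left(- \frac{163844}{9}\right) \left(- \frac{1}{36718}\right) = \frac{81922}{165231}$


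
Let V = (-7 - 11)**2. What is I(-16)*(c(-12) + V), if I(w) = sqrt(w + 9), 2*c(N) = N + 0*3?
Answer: 318*I*sqrt(7) ≈ 841.35*I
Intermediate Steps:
V = 324 (V = (-18)**2 = 324)
c(N) = N/2 (c(N) = (N + 0*3)/2 = (N + 0)/2 = N/2)
I(w) = sqrt(9 + w)
I(-16)*(c(-12) + V) = sqrt(9 - 16)*((1/2)*(-12) + 324) = sqrt(-7)*(-6 + 324) = (I*sqrt(7))*318 = 318*I*sqrt(7)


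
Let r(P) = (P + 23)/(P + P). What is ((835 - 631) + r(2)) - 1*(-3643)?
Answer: 15413/4 ≈ 3853.3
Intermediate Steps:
r(P) = (23 + P)/(2*P) (r(P) = (23 + P)/((2*P)) = (23 + P)*(1/(2*P)) = (23 + P)/(2*P))
((835 - 631) + r(2)) - 1*(-3643) = ((835 - 631) + (½)*(23 + 2)/2) - 1*(-3643) = (204 + (½)*(½)*25) + 3643 = (204 + 25/4) + 3643 = 841/4 + 3643 = 15413/4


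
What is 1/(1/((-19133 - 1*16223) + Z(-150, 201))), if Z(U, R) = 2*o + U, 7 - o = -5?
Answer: -35482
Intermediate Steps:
o = 12 (o = 7 - 1*(-5) = 7 + 5 = 12)
Z(U, R) = 24 + U (Z(U, R) = 2*12 + U = 24 + U)
1/(1/((-19133 - 1*16223) + Z(-150, 201))) = 1/(1/((-19133 - 1*16223) + (24 - 150))) = 1/(1/((-19133 - 16223) - 126)) = 1/(1/(-35356 - 126)) = 1/(1/(-35482)) = 1/(-1/35482) = -35482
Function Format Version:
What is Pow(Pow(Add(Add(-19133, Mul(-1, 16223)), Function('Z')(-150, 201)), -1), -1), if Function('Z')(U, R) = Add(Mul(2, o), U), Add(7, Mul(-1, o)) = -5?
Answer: -35482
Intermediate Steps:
o = 12 (o = Add(7, Mul(-1, -5)) = Add(7, 5) = 12)
Function('Z')(U, R) = Add(24, U) (Function('Z')(U, R) = Add(Mul(2, 12), U) = Add(24, U))
Pow(Pow(Add(Add(-19133, Mul(-1, 16223)), Function('Z')(-150, 201)), -1), -1) = Pow(Pow(Add(Add(-19133, Mul(-1, 16223)), Add(24, -150)), -1), -1) = Pow(Pow(Add(Add(-19133, -16223), -126), -1), -1) = Pow(Pow(Add(-35356, -126), -1), -1) = Pow(Pow(-35482, -1), -1) = Pow(Rational(-1, 35482), -1) = -35482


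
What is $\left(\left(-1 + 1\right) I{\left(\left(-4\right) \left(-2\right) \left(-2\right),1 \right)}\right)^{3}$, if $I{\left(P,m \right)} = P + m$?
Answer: $0$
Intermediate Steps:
$\left(\left(-1 + 1\right) I{\left(\left(-4\right) \left(-2\right) \left(-2\right),1 \right)}\right)^{3} = \left(\left(-1 + 1\right) \left(\left(-4\right) \left(-2\right) \left(-2\right) + 1\right)\right)^{3} = \left(0 \left(8 \left(-2\right) + 1\right)\right)^{3} = \left(0 \left(-16 + 1\right)\right)^{3} = \left(0 \left(-15\right)\right)^{3} = 0^{3} = 0$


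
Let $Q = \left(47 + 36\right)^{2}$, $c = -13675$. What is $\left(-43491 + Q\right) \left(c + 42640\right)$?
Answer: $-1060176930$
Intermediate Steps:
$Q = 6889$ ($Q = 83^{2} = 6889$)
$\left(-43491 + Q\right) \left(c + 42640\right) = \left(-43491 + 6889\right) \left(-13675 + 42640\right) = \left(-36602\right) 28965 = -1060176930$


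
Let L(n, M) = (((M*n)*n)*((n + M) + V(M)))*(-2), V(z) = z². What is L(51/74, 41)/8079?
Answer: -4531496013/545634116 ≈ -8.3050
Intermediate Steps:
L(n, M) = -2*M*n²*(M + n + M²) (L(n, M) = (((M*n)*n)*((n + M) + M²))*(-2) = ((M*n²)*((M + n) + M²))*(-2) = ((M*n²)*(M + n + M²))*(-2) = (M*n²*(M + n + M²))*(-2) = -2*M*n²*(M + n + M²))
L(51/74, 41)/8079 = -2*41*(51/74)²*(41 + 51/74 + 41²)/8079 = -2*41*(51*(1/74))²*(41 + 51*(1/74) + 1681)*(1/8079) = -2*41*(51/74)²*(41 + 51/74 + 1681)*(1/8079) = -2*41*2601/5476*127479/74*(1/8079) = -13594488039/202612*1/8079 = -4531496013/545634116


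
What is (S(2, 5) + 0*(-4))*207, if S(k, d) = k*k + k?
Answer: 1242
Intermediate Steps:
S(k, d) = k + k**2 (S(k, d) = k**2 + k = k + k**2)
(S(2, 5) + 0*(-4))*207 = (2*(1 + 2) + 0*(-4))*207 = (2*3 + 0)*207 = (6 + 0)*207 = 6*207 = 1242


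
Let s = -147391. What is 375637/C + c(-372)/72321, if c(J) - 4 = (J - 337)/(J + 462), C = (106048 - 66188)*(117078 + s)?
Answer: -57333365995/157290734904804 ≈ -0.00036451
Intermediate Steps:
C = -1208276180 (C = (106048 - 66188)*(117078 - 147391) = 39860*(-30313) = -1208276180)
c(J) = 4 + (-337 + J)/(462 + J) (c(J) = 4 + (J - 337)/(J + 462) = 4 + (-337 + J)/(462 + J))
375637/C + c(-372)/72321 = 375637/(-1208276180) + ((1511 + 5*(-372))/(462 - 372))/72321 = 375637*(-1/1208276180) + ((1511 - 1860)/90)*(1/72321) = -375637/1208276180 + ((1/90)*(-349))*(1/72321) = -375637/1208276180 - 349/90*1/72321 = -375637/1208276180 - 349/6508890 = -57333365995/157290734904804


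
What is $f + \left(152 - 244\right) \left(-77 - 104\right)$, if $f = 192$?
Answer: $16844$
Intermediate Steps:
$f + \left(152 - 244\right) \left(-77 - 104\right) = 192 + \left(152 - 244\right) \left(-77 - 104\right) = 192 - -16652 = 192 + 16652 = 16844$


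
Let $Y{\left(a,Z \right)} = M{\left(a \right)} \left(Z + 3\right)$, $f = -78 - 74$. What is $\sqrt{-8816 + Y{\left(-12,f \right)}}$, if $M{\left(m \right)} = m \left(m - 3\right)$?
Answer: $2 i \sqrt{8909} \approx 188.77 i$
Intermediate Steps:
$f = -152$ ($f = -78 - 74 = -152$)
$M{\left(m \right)} = m \left(-3 + m\right)$
$Y{\left(a,Z \right)} = a \left(-3 + a\right) \left(3 + Z\right)$ ($Y{\left(a,Z \right)} = a \left(-3 + a\right) \left(Z + 3\right) = a \left(-3 + a\right) \left(3 + Z\right)$)
$\sqrt{-8816 + Y{\left(-12,f \right)}} = \sqrt{-8816 - 12 \left(-3 - 12\right) \left(3 - 152\right)} = \sqrt{-8816 - \left(-180\right) \left(-149\right)} = \sqrt{-8816 - 26820} = \sqrt{-35636} = 2 i \sqrt{8909}$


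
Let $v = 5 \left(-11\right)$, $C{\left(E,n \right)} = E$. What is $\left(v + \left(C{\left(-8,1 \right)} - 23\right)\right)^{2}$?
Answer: $7396$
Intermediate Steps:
$v = -55$
$\left(v + \left(C{\left(-8,1 \right)} - 23\right)\right)^{2} = \left(-55 - 31\right)^{2} = \left(-86\right)^{2} = 7396$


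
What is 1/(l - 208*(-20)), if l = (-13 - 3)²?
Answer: 1/4416 ≈ 0.00022645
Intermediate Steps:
l = 256 (l = (-16)² = 256)
1/(l - 208*(-20)) = 1/(256 - 208*(-20)) = 1/(256 + 4160) = 1/4416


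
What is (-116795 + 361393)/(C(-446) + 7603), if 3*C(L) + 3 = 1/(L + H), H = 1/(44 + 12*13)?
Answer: 32726845503/1017136097 ≈ 32.175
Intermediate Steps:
H = 1/200 (H = 1/(44 + 156) = 1/200 ≈ 0.0050000)
C(L) = -1 + 1/(3*(1/200 + L)) (C(L) = -1 + 1/(3*(L + 1/200)) = -1 + 1/(3*(1/200 + L)))
(-116795 + 361393)/(C(-446) + 7603) = (-116795 + 361393)/((197 - 600*(-446))/(3*(1 + 200*(-446))) + 7603) = 244598/((197 + 267600)/(3*(1 - 89200)) + 7603) = 244598/((⅓)*267797/(-89199) + 7603) = 244598/((⅓)*(-1/89199)*267797 + 7603) = 244598/(-267797/267597 + 7603) = 244598/(2034272194/267597) = 244598*(267597/2034272194) = 32726845503/1017136097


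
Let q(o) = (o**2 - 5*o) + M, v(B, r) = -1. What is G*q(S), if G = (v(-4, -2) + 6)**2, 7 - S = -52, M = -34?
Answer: 78800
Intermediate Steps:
S = 59 (S = 7 - 1*(-52) = 7 + 52 = 59)
q(o) = -34 + o**2 - 5*o (q(o) = (o**2 - 5*o) - 34 = -34 + o**2 - 5*o)
G = 25 (G = (-1 + 6)**2 = 5**2 = 25)
G*q(S) = 25*(-34 + 59**2 - 5*59) = 25*(-34 + 3481 - 295) = 25*3152 = 78800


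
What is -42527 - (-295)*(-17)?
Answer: -47542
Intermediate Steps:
-42527 - (-295)*(-17) = -42527 - 1*5015 = -42527 - 5015 = -47542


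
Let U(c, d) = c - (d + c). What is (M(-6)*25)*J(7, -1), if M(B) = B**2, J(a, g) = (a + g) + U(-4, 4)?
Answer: 1800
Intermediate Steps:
U(c, d) = -d (U(c, d) = c - (c + d) = c + (-c - d) = -d)
J(a, g) = -4 + a + g (J(a, g) = (a + g) - 1*4 = (a + g) - 4 = -4 + a + g)
(M(-6)*25)*J(7, -1) = ((-6)**2*25)*(-4 + 7 - 1) = (36*25)*2 = 900*2 = 1800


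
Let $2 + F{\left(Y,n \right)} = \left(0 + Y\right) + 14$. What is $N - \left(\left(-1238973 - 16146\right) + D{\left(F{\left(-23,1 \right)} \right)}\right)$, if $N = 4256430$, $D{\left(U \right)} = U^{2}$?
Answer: $5511428$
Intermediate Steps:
$F{\left(Y,n \right)} = 12 + Y$ ($F{\left(Y,n \right)} = -2 + \left(\left(0 + Y\right) + 14\right) = -2 + \left(Y + 14\right) = -2 + \left(14 + Y\right) = 12 + Y$)
$N - \left(\left(-1238973 - 16146\right) + D{\left(F{\left(-23,1 \right)} \right)}\right) = 4256430 - \left(\left(-1238973 - 16146\right) + \left(12 - 23\right)^{2}\right) = 4256430 - \left(-1255119 + \left(-11\right)^{2}\right) = 4256430 - \left(-1255119 + 121\right) = 4256430 - -1254998 = 4256430 + 1254998 = 5511428$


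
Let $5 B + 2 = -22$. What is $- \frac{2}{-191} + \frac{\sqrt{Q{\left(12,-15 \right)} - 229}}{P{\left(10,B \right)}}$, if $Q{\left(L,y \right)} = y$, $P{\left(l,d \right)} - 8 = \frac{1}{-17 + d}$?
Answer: $\frac{2}{191} + \frac{218 i \sqrt{61}}{867} \approx 0.010471 + 1.9638 i$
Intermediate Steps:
$B = - \frac{24}{5}$ ($B = - \frac{2}{5} + \frac{1}{5} \left(-22\right) = - \frac{2}{5} - \frac{22}{5} = - \frac{24}{5} \approx -4.8$)
$P{\left(l,d \right)} = 8 + \frac{1}{-17 + d}$
$- \frac{2}{-191} + \frac{\sqrt{Q{\left(12,-15 \right)} - 229}}{P{\left(10,B \right)}} = - \frac{2}{-191} + \frac{\sqrt{-15 - 229}}{\frac{1}{-17 - \frac{24}{5}} \left(-135 + 8 \left(- \frac{24}{5}\right)\right)} = \left(-2\right) \left(- \frac{1}{191}\right) + \frac{\sqrt{-244}}{\frac{1}{- \frac{109}{5}} \left(-135 - \frac{192}{5}\right)} = \frac{2}{191} + \frac{2 i \sqrt{61}}{\left(- \frac{5}{109}\right) \left(- \frac{867}{5}\right)} = \frac{2}{191} + \frac{2 i \sqrt{61}}{\frac{867}{109}} = \frac{2}{191} + 2 i \sqrt{61} \cdot \frac{109}{867} = \frac{2}{191} + \frac{218 i \sqrt{61}}{867}$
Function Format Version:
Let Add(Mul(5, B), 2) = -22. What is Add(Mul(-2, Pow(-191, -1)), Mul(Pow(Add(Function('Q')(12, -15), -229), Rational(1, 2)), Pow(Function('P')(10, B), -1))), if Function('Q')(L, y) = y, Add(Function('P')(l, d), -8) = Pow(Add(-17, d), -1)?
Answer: Add(Rational(2, 191), Mul(Rational(218, 867), I, Pow(61, Rational(1, 2)))) ≈ Add(0.010471, Mul(1.9638, I))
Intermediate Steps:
B = Rational(-24, 5) (B = Add(Rational(-2, 5), Mul(Rational(1, 5), -22)) = Add(Rational(-2, 5), Rational(-22, 5)) = Rational(-24, 5) ≈ -4.8000)
Function('P')(l, d) = Add(8, Pow(Add(-17, d), -1))
Add(Mul(-2, Pow(-191, -1)), Mul(Pow(Add(Function('Q')(12, -15), -229), Rational(1, 2)), Pow(Function('P')(10, B), -1))) = Add(Mul(-2, Pow(-191, -1)), Mul(Pow(Add(-15, -229), Rational(1, 2)), Pow(Mul(Pow(Add(-17, Rational(-24, 5)), -1), Add(-135, Mul(8, Rational(-24, 5)))), -1))) = Add(Mul(-2, Rational(-1, 191)), Mul(Pow(-244, Rational(1, 2)), Pow(Mul(Pow(Rational(-109, 5), -1), Add(-135, Rational(-192, 5))), -1))) = Add(Rational(2, 191), Mul(Mul(2, I, Pow(61, Rational(1, 2))), Pow(Mul(Rational(-5, 109), Rational(-867, 5)), -1))) = Add(Rational(2, 191), Mul(Mul(2, I, Pow(61, Rational(1, 2))), Pow(Rational(867, 109), -1))) = Add(Rational(2, 191), Mul(Mul(2, I, Pow(61, Rational(1, 2))), Rational(109, 867))) = Add(Rational(2, 191), Mul(Rational(218, 867), I, Pow(61, Rational(1, 2))))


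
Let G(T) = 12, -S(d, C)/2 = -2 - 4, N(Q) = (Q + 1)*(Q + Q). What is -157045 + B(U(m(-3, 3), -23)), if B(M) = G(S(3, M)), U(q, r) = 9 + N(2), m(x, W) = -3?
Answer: -157033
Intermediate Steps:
N(Q) = 2*Q*(1 + Q) (N(Q) = (1 + Q)*(2*Q) = 2*Q*(1 + Q))
S(d, C) = 12 (S(d, C) = -2*(-2 - 4) = -2*(-6) = 12)
U(q, r) = 21 (U(q, r) = 9 + 2*2*(1 + 2) = 9 + 2*2*3 = 9 + 12 = 21)
B(M) = 12
-157045 + B(U(m(-3, 3), -23)) = -157045 + 12 = -157033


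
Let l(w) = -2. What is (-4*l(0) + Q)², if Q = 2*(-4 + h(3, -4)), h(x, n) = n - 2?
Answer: 144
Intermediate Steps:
h(x, n) = -2 + n
Q = -20 (Q = 2*(-4 + (-2 - 4)) = 2*(-4 - 6) = 2*(-10) = -20)
(-4*l(0) + Q)² = (-4*(-2) - 20)² = (8 - 20)² = (-12)² = 144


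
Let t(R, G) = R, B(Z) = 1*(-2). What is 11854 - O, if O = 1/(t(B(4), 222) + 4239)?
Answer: 50225397/4237 ≈ 11854.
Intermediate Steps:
B(Z) = -2
O = 1/4237 (O = 1/(-2 + 4239) = 1/4237 ≈ 0.00023602)
11854 - O = 11854 - 1*1/4237 = 11854 - 1/4237 = 50225397/4237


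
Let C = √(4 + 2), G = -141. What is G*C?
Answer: -141*√6 ≈ -345.38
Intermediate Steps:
C = √6 ≈ 2.4495
G*C = -141*√6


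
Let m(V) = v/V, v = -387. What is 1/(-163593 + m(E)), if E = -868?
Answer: -868/141998337 ≈ -6.1128e-6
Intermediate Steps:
m(V) = -387/V
1/(-163593 + m(E)) = 1/(-163593 - 387/(-868)) = 1/(-163593 - 387*(-1/868)) = 1/(-163593 + 387/868) = 1/(-141998337/868) = -868/141998337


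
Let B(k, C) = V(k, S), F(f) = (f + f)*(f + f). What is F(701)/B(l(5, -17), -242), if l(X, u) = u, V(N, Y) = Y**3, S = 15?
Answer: 1965604/3375 ≈ 582.40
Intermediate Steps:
F(f) = 4*f**2 (F(f) = (2*f)*(2*f) = 4*f**2)
B(k, C) = 3375 (B(k, C) = 15**3 = 3375)
F(701)/B(l(5, -17), -242) = (4*701**2)/3375 = (4*491401)*(1/3375) = 1965604*(1/3375) = 1965604/3375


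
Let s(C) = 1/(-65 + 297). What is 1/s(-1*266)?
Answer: 232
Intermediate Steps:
s(C) = 1/232
1/s(-1*266) = 1/(1/232) = 232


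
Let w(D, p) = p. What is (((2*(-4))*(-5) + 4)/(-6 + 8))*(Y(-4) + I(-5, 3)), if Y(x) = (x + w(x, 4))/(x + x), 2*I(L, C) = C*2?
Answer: 66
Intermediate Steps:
I(L, C) = C (I(L, C) = (C*2)/2 = (2*C)/2 = C)
Y(x) = (4 + x)/(2*x) (Y(x) = (x + 4)/(x + x) = (4 + x)/((2*x)) = (4 + x)*(1/(2*x)) = (4 + x)/(2*x))
(((2*(-4))*(-5) + 4)/(-6 + 8))*(Y(-4) + I(-5, 3)) = (((2*(-4))*(-5) + 4)/(-6 + 8))*((½)*(4 - 4)/(-4) + 3) = ((-8*(-5) + 4)/2)*((½)*(-¼)*0 + 3) = ((40 + 4)*(½))*(0 + 3) = (44*(½))*3 = 22*3 = 66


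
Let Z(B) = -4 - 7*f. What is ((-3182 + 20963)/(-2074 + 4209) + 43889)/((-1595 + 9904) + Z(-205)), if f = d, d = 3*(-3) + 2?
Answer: 46860398/8917895 ≈ 5.2546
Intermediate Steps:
d = -7 (d = -9 + 2 = -7)
f = -7
Z(B) = 45 (Z(B) = -4 - 7*(-7) = -4 + 49 = 45)
((-3182 + 20963)/(-2074 + 4209) + 43889)/((-1595 + 9904) + Z(-205)) = ((-3182 + 20963)/(-2074 + 4209) + 43889)/((-1595 + 9904) + 45) = (17781/2135 + 43889)/(8309 + 45) = (17781*(1/2135) + 43889)/8354 = (17781/2135 + 43889)*(1/8354) = (93720796/2135)*(1/8354) = 46860398/8917895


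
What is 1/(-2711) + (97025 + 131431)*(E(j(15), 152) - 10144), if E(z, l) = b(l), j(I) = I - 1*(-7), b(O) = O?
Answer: -6188487406273/2711 ≈ -2.2827e+9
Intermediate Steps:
j(I) = 7 + I (j(I) = I + 7 = 7 + I)
E(z, l) = l
1/(-2711) + (97025 + 131431)*(E(j(15), 152) - 10144) = 1/(-2711) + (97025 + 131431)*(152 - 10144) = -1/2711 + 228456*(-9992) = -1/2711 - 2282732352 = -6188487406273/2711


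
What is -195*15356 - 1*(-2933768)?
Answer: -60652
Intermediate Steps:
-195*15356 - 1*(-2933768) = -2994420 + 2933768 = -60652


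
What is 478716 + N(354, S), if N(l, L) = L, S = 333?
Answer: 479049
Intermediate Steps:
478716 + N(354, S) = 478716 + 333 = 479049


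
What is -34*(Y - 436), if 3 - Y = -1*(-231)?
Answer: 22576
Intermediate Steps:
Y = -228 (Y = 3 - (-1)*(-231) = 3 - 1*231 = 3 - 231 = -228)
-34*(Y - 436) = -34*(-228 - 436) = -34*(-664) = 22576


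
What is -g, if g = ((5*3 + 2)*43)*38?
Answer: -27778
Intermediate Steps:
g = 27778 (g = ((15 + 2)*43)*38 = (17*43)*38 = 731*38 = 27778)
-g = -1*27778 = -27778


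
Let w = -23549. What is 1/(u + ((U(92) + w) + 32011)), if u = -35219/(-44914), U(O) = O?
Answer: 44914/384229575 ≈ 0.00011689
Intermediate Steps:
u = 35219/44914 (u = -35219*(-1/44914) = 35219/44914 ≈ 0.78414)
1/(u + ((U(92) + w) + 32011)) = 1/(35219/44914 + ((92 - 23549) + 32011)) = 1/(35219/44914 + (-23457 + 32011)) = 1/(35219/44914 + 8554) = 1/(384229575/44914) = 44914/384229575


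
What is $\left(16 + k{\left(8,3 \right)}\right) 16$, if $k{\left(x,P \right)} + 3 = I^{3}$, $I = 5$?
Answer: $2208$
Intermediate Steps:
$k{\left(x,P \right)} = 122$ ($k{\left(x,P \right)} = -3 + 5^{3} = -3 + 125 = 122$)
$\left(16 + k{\left(8,3 \right)}\right) 16 = \left(16 + 122\right) 16 = 138 \cdot 16 = 2208$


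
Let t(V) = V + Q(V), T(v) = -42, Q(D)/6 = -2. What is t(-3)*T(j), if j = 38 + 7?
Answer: 630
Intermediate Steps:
Q(D) = -12 (Q(D) = 6*(-2) = -12)
j = 45
t(V) = -12 + V (t(V) = V - 12 = -12 + V)
t(-3)*T(j) = (-12 - 3)*(-42) = -15*(-42) = 630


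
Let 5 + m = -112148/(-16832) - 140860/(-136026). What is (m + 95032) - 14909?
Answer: 22931871016993/286198704 ≈ 80126.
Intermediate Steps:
m = 772256401/286198704 (m = -5 + (-112148/(-16832) - 140860/(-136026)) = -5 + (-112148*(-1/16832) - 140860*(-1/136026)) = -5 + (28037/4208 + 70430/68013) = -5 + 2203249921/286198704 = 772256401/286198704 ≈ 2.6983)
(m + 95032) - 14909 = (772256401/286198704 + 95032) - 14909 = 27198807494929/286198704 - 14909 = 22931871016993/286198704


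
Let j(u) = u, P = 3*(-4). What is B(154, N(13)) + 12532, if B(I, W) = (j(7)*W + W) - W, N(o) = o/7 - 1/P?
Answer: 150547/12 ≈ 12546.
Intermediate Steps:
P = -12
N(o) = 1/12 + o/7 (N(o) = o/7 - 1/(-12) = o*(⅐) - 1*(-1/12) = o/7 + 1/12 = 1/12 + o/7)
B(I, W) = 7*W (B(I, W) = (7*W + W) - W = 8*W - W = 7*W)
B(154, N(13)) + 12532 = 7*(1/12 + (⅐)*13) + 12532 = 7*(1/12 + 13/7) + 12532 = 7*(163/84) + 12532 = 163/12 + 12532 = 150547/12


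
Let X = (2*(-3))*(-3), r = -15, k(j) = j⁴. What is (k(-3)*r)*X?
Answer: -21870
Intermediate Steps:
X = 18 (X = -6*(-3) = 18)
(k(-3)*r)*X = ((-3)⁴*(-15))*18 = (81*(-15))*18 = -1215*18 = -21870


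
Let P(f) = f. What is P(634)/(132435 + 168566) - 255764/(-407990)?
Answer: 38621942712/61402698995 ≈ 0.62899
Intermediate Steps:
P(634)/(132435 + 168566) - 255764/(-407990) = 634/(132435 + 168566) - 255764/(-407990) = 634/301001 - 255764*(-1/407990) = 634*(1/301001) + 127882/203995 = 634/301001 + 127882/203995 = 38621942712/61402698995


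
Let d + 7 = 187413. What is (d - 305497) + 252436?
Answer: 134345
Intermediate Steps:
d = 187406 (d = -7 + 187413 = 187406)
(d - 305497) + 252436 = (187406 - 305497) + 252436 = -118091 + 252436 = 134345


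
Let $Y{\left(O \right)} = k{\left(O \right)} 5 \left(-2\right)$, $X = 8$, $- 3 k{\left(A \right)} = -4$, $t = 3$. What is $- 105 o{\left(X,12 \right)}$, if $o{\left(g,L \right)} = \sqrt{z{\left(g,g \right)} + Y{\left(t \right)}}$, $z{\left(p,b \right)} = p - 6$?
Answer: $- 35 i \sqrt{102} \approx - 353.48 i$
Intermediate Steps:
$k{\left(A \right)} = \frac{4}{3}$ ($k{\left(A \right)} = \left(- \frac{1}{3}\right) \left(-4\right) = \frac{4}{3}$)
$Y{\left(O \right)} = - \frac{40}{3}$ ($Y{\left(O \right)} = \frac{4}{3} \cdot 5 \left(-2\right) = \frac{20}{3} \left(-2\right) = - \frac{40}{3}$)
$z{\left(p,b \right)} = -6 + p$ ($z{\left(p,b \right)} = p - 6 = -6 + p$)
$o{\left(g,L \right)} = \sqrt{- \frac{58}{3} + g}$ ($o{\left(g,L \right)} = \sqrt{\left(-6 + g\right) - \frac{40}{3}} = \sqrt{- \frac{58}{3} + g}$)
$- 105 o{\left(X,12 \right)} = - 105 \frac{\sqrt{-174 + 9 \cdot 8}}{3} = - 105 \frac{\sqrt{-174 + 72}}{3} = - 105 \frac{\sqrt{-102}}{3} = - 105 \frac{i \sqrt{102}}{3} = - 35 i \sqrt{102}$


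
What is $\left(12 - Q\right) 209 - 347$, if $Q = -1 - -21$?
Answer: $-2019$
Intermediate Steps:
$Q = 20$ ($Q = -1 + 21 = 20$)
$\left(12 - Q\right) 209 - 347 = \left(12 - 20\right) 209 - 347 = \left(-8\right) 209 - 347 = -1672 - 347 = -2019$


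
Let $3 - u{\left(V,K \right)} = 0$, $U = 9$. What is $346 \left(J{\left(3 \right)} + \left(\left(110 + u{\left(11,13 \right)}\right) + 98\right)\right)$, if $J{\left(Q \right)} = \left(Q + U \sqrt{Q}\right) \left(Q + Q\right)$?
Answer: $79234 + 18684 \sqrt{3} \approx 1.116 \cdot 10^{5}$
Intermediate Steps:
$u{\left(V,K \right)} = 3$ ($u{\left(V,K \right)} = 3 - 0 = 3 + 0 = 3$)
$J{\left(Q \right)} = 2 Q \left(Q + 9 \sqrt{Q}\right)$ ($J{\left(Q \right)} = \left(Q + 9 \sqrt{Q}\right) \left(Q + Q\right) = \left(Q + 9 \sqrt{Q}\right) 2 Q = 2 Q \left(Q + 9 \sqrt{Q}\right)$)
$346 \left(J{\left(3 \right)} + \left(\left(110 + u{\left(11,13 \right)}\right) + 98\right)\right) = 346 \left(\left(2 \cdot 3^{2} + 18 \cdot 3^{\frac{3}{2}}\right) + \left(\left(110 + 3\right) + 98\right)\right) = 346 \left(\left(2 \cdot 9 + 18 \cdot 3 \sqrt{3}\right) + \left(113 + 98\right)\right) = 346 \left(\left(18 + 54 \sqrt{3}\right) + 211\right) = 346 \left(229 + 54 \sqrt{3}\right) = 79234 + 18684 \sqrt{3}$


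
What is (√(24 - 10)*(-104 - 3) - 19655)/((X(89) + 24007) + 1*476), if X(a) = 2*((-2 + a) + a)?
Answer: -3931/4967 - 107*√14/24835 ≈ -0.80754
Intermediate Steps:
X(a) = -4 + 4*a (X(a) = 2*(-2 + 2*a) = -4 + 4*a)
(√(24 - 10)*(-104 - 3) - 19655)/((X(89) + 24007) + 1*476) = (√(24 - 10)*(-104 - 3) - 19655)/(((-4 + 4*89) + 24007) + 1*476) = (√14*(-107) - 19655)/(((-4 + 356) + 24007) + 476) = (-107*√14 - 19655)/((352 + 24007) + 476) = (-19655 - 107*√14)/(24359 + 476) = (-19655 - 107*√14)/24835 = (-19655 - 107*√14)*(1/24835) = -3931/4967 - 107*√14/24835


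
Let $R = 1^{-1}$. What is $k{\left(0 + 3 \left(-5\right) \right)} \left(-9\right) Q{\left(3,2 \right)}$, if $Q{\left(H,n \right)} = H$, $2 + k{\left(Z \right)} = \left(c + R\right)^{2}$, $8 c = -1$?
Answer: $\frac{2133}{64} \approx 33.328$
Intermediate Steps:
$c = - \frac{1}{8}$ ($c = \frac{1}{8} \left(-1\right) = - \frac{1}{8} \approx -0.125$)
$R = 1$
$k{\left(Z \right)} = - \frac{79}{64}$ ($k{\left(Z \right)} = -2 + \left(- \frac{1}{8} + 1\right)^{2} = -2 + \left(\frac{7}{8}\right)^{2} = -2 + \frac{49}{64} = - \frac{79}{64}$)
$k{\left(0 + 3 \left(-5\right) \right)} \left(-9\right) Q{\left(3,2 \right)} = \left(- \frac{79}{64}\right) \left(-9\right) 3 = \frac{711}{64} \cdot 3 = \frac{2133}{64}$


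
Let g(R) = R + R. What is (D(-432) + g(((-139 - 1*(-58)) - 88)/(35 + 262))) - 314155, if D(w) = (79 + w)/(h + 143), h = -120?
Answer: -2146105420/6831 ≈ -3.1417e+5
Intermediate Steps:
D(w) = 79/23 + w/23 (D(w) = (79 + w)/(-120 + 143) = (79 + w)/23 = (79 + w)*(1/23) = 79/23 + w/23)
g(R) = 2*R
(D(-432) + g(((-139 - 1*(-58)) - 88)/(35 + 262))) - 314155 = ((79/23 + (1/23)*(-432)) + 2*(((-139 - 1*(-58)) - 88)/(35 + 262))) - 314155 = ((79/23 - 432/23) + 2*(((-139 + 58) - 88)/297)) - 314155 = (-353/23 + 2*((-81 - 88)*(1/297))) - 314155 = (-353/23 + 2*(-169*1/297)) - 314155 = (-353/23 + 2*(-169/297)) - 314155 = (-353/23 - 338/297) - 314155 = -112615/6831 - 314155 = -2146105420/6831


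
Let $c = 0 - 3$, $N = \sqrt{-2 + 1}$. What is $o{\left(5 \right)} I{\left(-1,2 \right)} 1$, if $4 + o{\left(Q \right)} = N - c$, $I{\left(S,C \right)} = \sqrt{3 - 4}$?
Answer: $i \left(-1 + i\right) \approx -1.0 - 1.0 i$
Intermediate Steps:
$I{\left(S,C \right)} = i$ ($I{\left(S,C \right)} = \sqrt{-1} = i$)
$N = i$ ($N = \sqrt{-1} = i \approx 1.0 i$)
$c = -3$ ($c = 0 + \left(-3 + 0\right) = 0 - 3 = -3$)
$o{\left(Q \right)} = -1 + i$ ($o{\left(Q \right)} = -4 + \left(i - -3\right) = -4 + \left(i + 3\right) = -4 + \left(3 + i\right) = -1 + i$)
$o{\left(5 \right)} I{\left(-1,2 \right)} 1 = \left(-1 + i\right) i 1 = i \left(-1 + i\right) 1 = i \left(-1 + i\right)$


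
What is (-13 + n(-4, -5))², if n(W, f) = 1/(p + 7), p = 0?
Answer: 8100/49 ≈ 165.31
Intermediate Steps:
n(W, f) = ⅐ (n(W, f) = 1/(0 + 7) = 1/7 = ⅐)
(-13 + n(-4, -5))² = (-13 + ⅐)² = (-90/7)² = 8100/49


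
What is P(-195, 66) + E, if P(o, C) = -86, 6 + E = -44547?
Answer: -44639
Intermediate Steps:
E = -44553 (E = -6 - 44547 = -44553)
P(-195, 66) + E = -86 - 44553 = -44639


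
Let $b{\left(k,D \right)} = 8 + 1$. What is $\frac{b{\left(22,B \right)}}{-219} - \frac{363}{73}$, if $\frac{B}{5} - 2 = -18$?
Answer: $- \frac{366}{73} \approx -5.0137$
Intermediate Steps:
$B = -80$ ($B = 10 + 5 \left(-18\right) = 10 - 90 = -80$)
$b{\left(k,D \right)} = 9$
$\frac{b{\left(22,B \right)}}{-219} - \frac{363}{73} = \frac{9}{-219} - \frac{363}{73} = 9 \left(- \frac{1}{219}\right) - \frac{363}{73} = - \frac{3}{73} - \frac{363}{73} = - \frac{366}{73}$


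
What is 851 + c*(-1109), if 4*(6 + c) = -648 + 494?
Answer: 100403/2 ≈ 50202.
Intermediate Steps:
c = -89/2 (c = -6 + (-648 + 494)/4 = -6 + (¼)*(-154) = -6 - 77/2 = -89/2 ≈ -44.500)
851 + c*(-1109) = 851 - 89/2*(-1109) = 851 + 98701/2 = 100403/2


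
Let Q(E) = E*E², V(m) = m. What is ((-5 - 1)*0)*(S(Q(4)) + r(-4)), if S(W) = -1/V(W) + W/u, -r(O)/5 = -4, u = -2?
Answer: 0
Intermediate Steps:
r(O) = 20 (r(O) = -5*(-4) = 20)
Q(E) = E³
S(W) = -1/W - W/2 (S(W) = -1/W + W/(-2) = -1/W + W*(-½) = -1/W - W/2)
((-5 - 1)*0)*(S(Q(4)) + r(-4)) = ((-5 - 1)*0)*((-1/(4³) - ½*4³) + 20) = (-6*0)*((-1/64 - ½*64) + 20) = 0*((-1*1/64 - 32) + 20) = 0*((-1/64 - 32) + 20) = 0*(-2049/64 + 20) = 0*(-769/64) = 0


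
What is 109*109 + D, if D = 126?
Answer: 12007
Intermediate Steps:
109*109 + D = 109*109 + 126 = 11881 + 126 = 12007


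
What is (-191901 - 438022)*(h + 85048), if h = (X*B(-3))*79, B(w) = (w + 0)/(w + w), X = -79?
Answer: -103216033165/2 ≈ -5.1608e+10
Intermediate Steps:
B(w) = ½ (B(w) = w/((2*w)) = w*(1/(2*w)) = ½)
h = -6241/2 (h = -79*½*79 = -79/2*79 = -6241/2 ≈ -3120.5)
(-191901 - 438022)*(h + 85048) = (-191901 - 438022)*(-6241/2 + 85048) = -629923*163855/2 = -103216033165/2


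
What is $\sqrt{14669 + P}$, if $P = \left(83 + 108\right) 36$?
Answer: $\sqrt{21545} \approx 146.78$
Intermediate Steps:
$P = 6876$ ($P = 191 \cdot 36 = 6876$)
$\sqrt{14669 + P} = \sqrt{14669 + 6876} = \sqrt{21545}$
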